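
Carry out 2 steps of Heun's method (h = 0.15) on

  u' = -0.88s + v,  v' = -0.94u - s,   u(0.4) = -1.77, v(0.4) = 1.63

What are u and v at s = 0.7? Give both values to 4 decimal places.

-1.3768, 1.9091

Heun on (u,v): k1 = f(s_n, state_n); k2 = f(s_n + h, state_n + h·k1); state_{n+1} = state_n + (h/2)·(k1 + k2).
0.400000: (-1.770000, 1.630000)
  k1 = (1.278000, 1.263800)
  predictor → (-1.578300, 1.819570)
  k2 = (1.335570, 0.933602)
  → (-1.573982, 1.794805)
0.550000: (-1.573982, 1.794805)
  k1 = (1.310805, 0.929543)
  predictor → (-1.377361, 1.934237)
  k2 = (1.318237, 0.594720)
  → (-1.376804, 1.909125)
(u(0.7), v(0.7)) ≈ (-1.3768, 1.9091)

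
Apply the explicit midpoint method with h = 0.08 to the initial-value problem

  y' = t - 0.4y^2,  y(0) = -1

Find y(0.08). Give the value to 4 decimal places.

Midpoint: k1 = f(t_n, y_n); k2 = f(t_n + h/2, y_n + (h/2)·k1); y_{n+1} = y_n + h·k2.
t=0.000000, y=-1.000000:
  k1 = f(0.000000, -1.000000) = -0.400000
  k2 = f(0.040000, -1.016000) = -0.372902
  y ← -1.000000 + 0.08·(-0.372902) = -1.029832
y(0.08) ≈ -1.0298

-1.0298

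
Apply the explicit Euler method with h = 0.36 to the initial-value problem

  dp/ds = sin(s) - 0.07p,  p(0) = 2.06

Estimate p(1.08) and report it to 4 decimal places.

2.2692

Euler: p_{n+1} = p_n + h·f(s_n, p_n).
s=0.000000, p=2.060000: f=-0.144200 → p ← 2.060000 + 0.36·(-0.144200) = 2.008088
s=0.360000, p=2.008088: f=0.211708 → p ← 2.008088 + 0.36·0.211708 = 2.084303
s=0.720000, p=2.084303: f=0.513483 → p ← 2.084303 + 0.36·0.513483 = 2.269157
p(1.08) ≈ 2.2692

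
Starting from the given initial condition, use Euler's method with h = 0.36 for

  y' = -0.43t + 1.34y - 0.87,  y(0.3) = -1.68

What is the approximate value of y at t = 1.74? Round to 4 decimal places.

-11.4223

Euler: y_{n+1} = y_n + h·f(t_n, y_n).
t=0.300000, y=-1.680000: f=-3.250200 → y ← -1.680000 + 0.36·(-3.250200) = -2.850072
t=0.660000, y=-2.850072: f=-4.972896 → y ← -2.850072 + 0.36·(-4.972896) = -4.640315
t=1.020000, y=-4.640315: f=-7.526622 → y ← -4.640315 + 0.36·(-7.526622) = -7.349899
t=1.380000, y=-7.349899: f=-11.312264 → y ← -7.349899 + 0.36·(-11.312264) = -11.422314
y(1.74) ≈ -11.4223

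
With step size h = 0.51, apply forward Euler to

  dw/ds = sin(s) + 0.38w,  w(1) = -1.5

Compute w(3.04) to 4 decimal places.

-0.7497

Euler: w_{n+1} = w_n + h·f(s_n, w_n).
s=1.000000, w=-1.500000: f=0.271471 → w ← -1.500000 + 0.51·0.271471 = -1.361550
s=1.510000, w=-1.361550: f=0.480764 → w ← -1.361550 + 0.51·0.480764 = -1.116360
s=2.020000, w=-1.116360: f=0.476576 → w ← -1.116360 + 0.51·0.476576 = -0.873307
s=2.530000, w=-0.873307: f=0.242316 → w ← -0.873307 + 0.51·0.242316 = -0.749726
w(3.04) ≈ -0.7497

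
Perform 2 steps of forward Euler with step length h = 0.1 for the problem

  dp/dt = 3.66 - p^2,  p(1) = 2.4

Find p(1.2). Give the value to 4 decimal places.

2.0764

Euler: p_{n+1} = p_n + h·f(t_n, p_n).
t=1.000000, p=2.400000: f=-2.100000 → p ← 2.400000 + 0.1·(-2.100000) = 2.190000
t=1.100000, p=2.190000: f=-1.136100 → p ← 2.190000 + 0.1·(-1.136100) = 2.076390
p(1.2) ≈ 2.0764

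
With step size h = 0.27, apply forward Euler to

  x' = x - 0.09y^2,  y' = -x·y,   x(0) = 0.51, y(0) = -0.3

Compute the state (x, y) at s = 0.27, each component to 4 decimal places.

0.6455, -0.2587

Euler on (x,y): x_{n+1} = x_n + h·x', y_{n+1} = y_n + h·y'.
0.000000: (0.510000, -0.300000); f=(0.501900, 0.153000) → (0.645513, -0.258690)
(x(0.27), y(0.27)) ≈ (0.6455, -0.2587)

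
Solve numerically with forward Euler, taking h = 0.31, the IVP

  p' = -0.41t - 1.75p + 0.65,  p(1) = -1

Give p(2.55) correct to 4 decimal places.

Euler: p_{n+1} = p_n + h·f(t_n, p_n).
t=1.000000, p=-1.000000: f=1.990000 → p ← -1.000000 + 0.31·1.990000 = -0.383100
t=1.310000, p=-0.383100: f=0.783325 → p ← -0.383100 + 0.31·0.783325 = -0.140269
t=1.620000, p=-0.140269: f=0.231271 → p ← -0.140269 + 0.31·0.231271 = -0.068575
t=1.930000, p=-0.068575: f=-0.021293 → p ← -0.068575 + 0.31·(-0.021293) = -0.075176
t=2.240000, p=-0.075176: f=-0.136842 → p ← -0.075176 + 0.31·(-0.136842) = -0.117597
p(2.55) ≈ -0.1176

-0.1176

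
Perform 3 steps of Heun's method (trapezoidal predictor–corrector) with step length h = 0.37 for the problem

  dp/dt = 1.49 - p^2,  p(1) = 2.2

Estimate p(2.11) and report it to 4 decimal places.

1.3360

Heun: k1 = f(t_n, p_n); k2 = f(t_n + h, p_n + h·k1); p_{n+1} = p_n + (h/2)·(k1 + k2).
t=1.000000, p=2.200000:
  k1 = f(1.000000, 2.200000) = -3.350000
  k2 = f(1.370000, 0.960500) = 0.567440
  p ← 2.200000 + (0.37/2)·(-3.350000 + 0.567440) = 1.685226
t=1.370000, p=1.685226:
  k1 = f(1.370000, 1.685226) = -1.349988
  k2 = f(1.740000, 1.185731) = 0.084042
  p ← 1.685226 + (0.37/2)·(-1.349988 + 0.084042) = 1.451026
t=1.740000, p=1.451026:
  k1 = f(1.740000, 1.451026) = -0.615478
  k2 = f(2.110000, 1.223300) = -0.006462
  p ← 1.451026 + (0.37/2)·(-0.615478 + (-0.006462)) = 1.335968
p(2.11) ≈ 1.3360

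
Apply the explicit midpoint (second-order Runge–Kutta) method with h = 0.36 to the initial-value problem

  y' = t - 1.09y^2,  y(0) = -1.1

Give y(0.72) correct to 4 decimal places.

Midpoint: k1 = f(t_n, y_n); k2 = f(t_n + h/2, y_n + (h/2)·k1); y_{n+1} = y_n + h·k2.
t=0.000000, y=-1.100000:
  k1 = f(0.000000, -1.100000) = -1.318900
  k2 = f(0.180000, -1.337402) = -1.769622
  y ← -1.100000 + 0.36·(-1.769622) = -1.737064
t=0.360000, y=-1.737064:
  k1 = f(0.360000, -1.737064) = -2.928956
  k2 = f(0.540000, -2.264276) = -5.048371
  y ← -1.737064 + 0.36·(-5.048371) = -3.554478
y(0.72) ≈ -3.5545

-3.5545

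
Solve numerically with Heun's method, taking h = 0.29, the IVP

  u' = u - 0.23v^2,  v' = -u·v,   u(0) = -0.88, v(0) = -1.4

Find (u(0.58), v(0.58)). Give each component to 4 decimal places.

Heun on (u,v): k1 = f(t_n, state_n); k2 = f(t_n + h, state_n + h·k1); state_{n+1} = state_n + (h/2)·(k1 + k2).
0.000000: (-0.880000, -1.400000)
  k1 = (-1.330800, -1.232000)
  predictor → (-1.265932, -1.757280)
  k2 = (-1.976180, -2.224597)
  → (-1.359512, -1.901207)
0.290000: (-1.359512, -1.901207)
  k1 = (-2.190867, -2.584713)
  predictor → (-1.994863, -2.650773)
  k2 = (-3.610981, -5.287931)
  → (-2.200780, -3.042740)
(u(0.58), v(0.58)) ≈ (-2.2008, -3.0427)

-2.2008, -3.0427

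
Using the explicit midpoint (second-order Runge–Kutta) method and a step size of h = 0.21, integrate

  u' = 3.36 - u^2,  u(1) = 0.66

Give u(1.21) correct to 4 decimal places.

Midpoint: k1 = f(t_n, u_n); k2 = f(t_n + h/2, u_n + (h/2)·k1); u_{n+1} = u_n + h·k2.
t=1.000000, u=0.660000:
  k1 = f(1.000000, 0.660000) = 2.924400
  k2 = f(1.105000, 0.967062) = 2.424791
  u ← 0.660000 + 0.21·2.424791 = 1.169206
u(1.21) ≈ 1.1692

1.1692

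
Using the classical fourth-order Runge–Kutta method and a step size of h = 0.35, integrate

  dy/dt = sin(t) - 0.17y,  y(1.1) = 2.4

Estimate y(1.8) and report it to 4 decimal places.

2.7731

RK4: k1 = f(t_n, y_n); k2 = f(t_n + h/2, y_n + (h/2)·k1); k3 = f(t_n + h/2, y_n + (h/2)·k2); k4 = f(t_n + h, y_n + h·k3); y_{n+1} = y_n + (h/6)·(k1 + 2k2 + 2k3 + k4).
t=1.100000, y=2.400000:
  k1 = f(1.100000, 2.400000) = 0.483207
  k2 = f(1.275000, 2.484561) = 0.534195
  k3 = f(1.275000, 2.493484) = 0.532678
  k4 = f(1.450000, 2.586437) = 0.553019
  y ← 2.400000 + (0.35/6)·(k1 + 2k2 + 2k3 + k4) = 2.584915
t=1.450000, y=2.584915:
  k1 = f(1.450000, 2.584915) = 0.553277
  k2 = f(1.625000, 2.681739) = 0.542636
  k3 = f(1.625000, 2.679876) = 0.542952
  k4 = f(1.800000, 2.774948) = 0.502106
  y ← 2.584915 + (0.35/6)·(k1 + 2k2 + 2k3 + k4) = 2.773131
y(1.8) ≈ 2.7731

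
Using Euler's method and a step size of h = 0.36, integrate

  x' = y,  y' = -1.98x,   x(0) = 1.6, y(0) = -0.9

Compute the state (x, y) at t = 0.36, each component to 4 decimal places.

1.2760, -2.0405

Euler on (x,y): x_{n+1} = x_n + h·x', y_{n+1} = y_n + h·y'.
0.000000: (1.600000, -0.900000); f=(-0.900000, -3.168000) → (1.276000, -2.040480)
(x(0.36), y(0.36)) ≈ (1.2760, -2.0405)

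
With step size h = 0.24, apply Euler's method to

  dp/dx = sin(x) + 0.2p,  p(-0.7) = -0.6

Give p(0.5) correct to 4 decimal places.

Euler: p_{n+1} = p_n + h·f(x_n, p_n).
x=-0.700000, p=-0.600000: f=-0.764218 → p ← -0.600000 + 0.24·(-0.764218) = -0.783412
x=-0.460000, p=-0.783412: f=-0.600631 → p ← -0.783412 + 0.24·(-0.600631) = -0.927564
x=-0.220000, p=-0.927564: f=-0.403742 → p ← -0.927564 + 0.24·(-0.403742) = -1.024462
x=0.020000, p=-1.024462: f=-0.184894 → p ← -1.024462 + 0.24·(-0.184894) = -1.068836
x=0.260000, p=-1.068836: f=0.043313 → p ← -1.068836 + 0.24·0.043313 = -1.058441
p(0.5) ≈ -1.0584

-1.0584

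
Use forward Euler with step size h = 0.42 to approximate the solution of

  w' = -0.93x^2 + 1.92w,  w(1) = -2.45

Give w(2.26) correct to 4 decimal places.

Euler: w_{n+1} = w_n + h·f(x_n, w_n).
x=1.000000, w=-2.450000: f=-5.634000 → w ← -2.450000 + 0.42·(-5.634000) = -4.816280
x=1.420000, w=-4.816280: f=-11.122510 → w ← -4.816280 + 0.42·(-11.122510) = -9.487734
x=1.840000, w=-9.487734: f=-21.365057 → w ← -9.487734 + 0.42·(-21.365057) = -18.461058
w(2.26) ≈ -18.4611

-18.4611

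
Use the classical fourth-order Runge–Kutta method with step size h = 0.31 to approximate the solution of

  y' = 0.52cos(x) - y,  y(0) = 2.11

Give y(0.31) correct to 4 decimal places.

RK4: k1 = f(x_n, y_n); k2 = f(x_n + h/2, y_n + (h/2)·k1); k3 = f(x_n + h/2, y_n + (h/2)·k2); k4 = f(x_n + h, y_n + h·k3); y_{n+1} = y_n + (h/6)·(k1 + 2k2 + 2k3 + k4).
x=0.000000, y=2.110000:
  k1 = f(0.000000, 2.110000) = -1.590000
  k2 = f(0.155000, 1.863550) = -1.349784
  k3 = f(0.155000, 1.900783) = -1.387017
  k4 = f(0.310000, 1.680025) = -1.184811
  y ← 2.110000 + (0.31/6)·(k1 + 2k2 + 2k3 + k4) = 1.683832
y(0.31) ≈ 1.6838

1.6838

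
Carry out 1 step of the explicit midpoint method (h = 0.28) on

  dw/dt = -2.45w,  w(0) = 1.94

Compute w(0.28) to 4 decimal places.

1.0656

Midpoint: k1 = f(t_n, w_n); k2 = f(t_n + h/2, w_n + (h/2)·k1); w_{n+1} = w_n + h·k2.
t=0.000000, w=1.940000:
  k1 = f(0.000000, 1.940000) = -4.753000
  k2 = f(0.140000, 1.274580) = -3.122721
  w ← 1.940000 + 0.28·(-3.122721) = 1.065638
w(0.28) ≈ 1.0656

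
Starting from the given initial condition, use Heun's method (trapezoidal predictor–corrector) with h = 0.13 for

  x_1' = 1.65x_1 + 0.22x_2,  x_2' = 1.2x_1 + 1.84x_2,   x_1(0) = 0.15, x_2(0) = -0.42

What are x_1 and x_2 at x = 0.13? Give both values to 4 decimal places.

0.1712, -0.5047

Heun on (x_1,x_2): k1 = f(x_n, state_n); k2 = f(x_n + h, state_n + h·k1); state_{n+1} = state_n + (h/2)·(k1 + k2).
0.000000: (0.150000, -0.420000)
  k1 = (0.155100, -0.592800)
  predictor → (0.170163, -0.497064)
  k2 = (0.171415, -0.710402)
  → (0.171223, -0.504708)
(x_1(0.13), x_2(0.13)) ≈ (0.1712, -0.5047)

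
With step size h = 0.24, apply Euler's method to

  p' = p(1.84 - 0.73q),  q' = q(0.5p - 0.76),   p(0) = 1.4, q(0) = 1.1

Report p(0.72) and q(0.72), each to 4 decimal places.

2.7278, 1.2032

Euler on (p,q): p_{n+1} = p_n + h·p', q_{n+1} = q_n + h·q'.
0.000000: (1.400000, 1.100000); f=(1.451800, -0.066000) → (1.748432, 1.084160)
0.240000: (1.748432, 1.084160); f=(1.833341, 0.123828) → (2.188434, 1.113879)
0.480000: (2.188434, 1.113879); f=(2.247234, 0.372277) → (2.727770, 1.203225)
(p(0.72), q(0.72)) ≈ (2.7278, 1.2032)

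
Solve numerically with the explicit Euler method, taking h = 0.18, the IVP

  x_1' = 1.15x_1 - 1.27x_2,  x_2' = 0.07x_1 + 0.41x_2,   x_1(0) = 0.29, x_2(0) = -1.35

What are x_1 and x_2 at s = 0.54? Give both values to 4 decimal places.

1.7116, -1.6442

Euler on (x_1,x_2): x_1_{n+1} = x_1_n + h·x_1', x_2_{n+1} = x_2_n + h·x_2'.
0.000000: (0.290000, -1.350000); f=(2.048000, -0.533200) → (0.658640, -1.445976)
0.180000: (0.658640, -1.445976); f=(2.593826, -0.546745) → (1.125529, -1.544390)
0.360000: (1.125529, -1.544390); f=(3.255733, -0.554413) → (1.711561, -1.644184)
(x_1(0.54), x_2(0.54)) ≈ (1.7116, -1.6442)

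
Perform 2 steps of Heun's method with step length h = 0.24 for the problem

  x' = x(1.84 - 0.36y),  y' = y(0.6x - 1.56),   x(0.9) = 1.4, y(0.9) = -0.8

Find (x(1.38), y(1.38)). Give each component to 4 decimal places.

Heun on (x,y): k1 = f(s_n, state_n); k2 = f(s_n + h, state_n + h·k1); state_{n+1} = state_n + (h/2)·(k1 + k2).
0.900000: (1.400000, -0.800000)
  k1 = (2.979200, 0.576000)
  predictor → (2.115008, -0.661760)
  k2 = (4.395481, 0.192569)
  → (2.284962, -0.707772)
1.140000: (2.284962, -0.707772)
  k1 = (4.786533, 0.133785)
  predictor → (3.433730, -0.675663)
  k2 = (7.153279, -0.337992)
  → (3.717739, -0.732277)
(x(1.38), y(1.38)) ≈ (3.7177, -0.7323)

3.7177, -0.7323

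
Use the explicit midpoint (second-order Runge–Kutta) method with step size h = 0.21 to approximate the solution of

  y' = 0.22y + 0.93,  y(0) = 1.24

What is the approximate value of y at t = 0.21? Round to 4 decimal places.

Midpoint: k1 = f(t_n, y_n); k2 = f(t_n + h/2, y_n + (h/2)·k1); y_{n+1} = y_n + h·k2.
t=0.000000, y=1.240000:
  k1 = f(0.000000, 1.240000) = 1.202800
  k2 = f(0.105000, 1.366294) = 1.230585
  y ← 1.240000 + 0.21·1.230585 = 1.498423
y(0.21) ≈ 1.4984

1.4984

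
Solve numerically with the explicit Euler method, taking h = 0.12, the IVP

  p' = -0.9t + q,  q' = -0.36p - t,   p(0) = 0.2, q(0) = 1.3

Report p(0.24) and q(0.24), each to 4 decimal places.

0.4980, 1.2616

Euler on (p,q): p_{n+1} = p_n + h·p', q_{n+1} = q_n + h·q'.
0.000000: (0.200000, 1.300000); f=(1.300000, -0.072000) → (0.356000, 1.291360)
0.120000: (0.356000, 1.291360); f=(1.183360, -0.248160) → (0.498003, 1.261581)
(p(0.24), q(0.24)) ≈ (0.4980, 1.2616)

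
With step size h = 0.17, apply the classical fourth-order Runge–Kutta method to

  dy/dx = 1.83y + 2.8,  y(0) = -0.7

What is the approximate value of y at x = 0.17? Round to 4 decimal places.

-0.3971

RK4: k1 = f(x_n, y_n); k2 = f(x_n + h/2, y_n + (h/2)·k1); k3 = f(x_n + h/2, y_n + (h/2)·k2); k4 = f(x_n + h, y_n + h·k3); y_{n+1} = y_n + (h/6)·(k1 + 2k2 + 2k3 + k4).
x=0.000000, y=-0.700000:
  k1 = f(0.000000, -0.700000) = 1.519000
  k2 = f(0.085000, -0.570885) = 1.755280
  k3 = f(0.085000, -0.550801) = 1.792034
  k4 = f(0.170000, -0.395354) = 2.076502
  y ← -0.700000 + (0.17/6)·(k1 + 2k2 + 2k3 + k4) = -0.397113
y(0.17) ≈ -0.3971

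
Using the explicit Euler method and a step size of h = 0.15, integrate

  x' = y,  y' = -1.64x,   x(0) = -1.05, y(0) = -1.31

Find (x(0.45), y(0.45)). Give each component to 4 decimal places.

-1.5160, -0.3996

Euler on (x,y): x_{n+1} = x_n + h·x', y_{n+1} = y_n + h·y'.
0.000000: (-1.050000, -1.310000); f=(-1.310000, 1.722000) → (-1.246500, -1.051700)
0.150000: (-1.246500, -1.051700); f=(-1.051700, 2.044260) → (-1.404255, -0.745061)
0.300000: (-1.404255, -0.745061); f=(-0.745061, 2.302978) → (-1.516014, -0.399614)
(x(0.45), y(0.45)) ≈ (-1.5160, -0.3996)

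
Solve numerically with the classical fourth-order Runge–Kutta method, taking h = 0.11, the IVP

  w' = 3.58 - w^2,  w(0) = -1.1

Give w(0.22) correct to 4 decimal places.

RK4: k1 = f(x_n, w_n); k2 = f(x_n + h/2, w_n + (h/2)·k1); k3 = f(x_n + h/2, w_n + (h/2)·k2); k4 = f(x_n + h, w_n + h·k3); w_{n+1} = w_n + (h/6)·(k1 + 2k2 + 2k3 + k4).
x=0.000000, w=-1.100000:
  k1 = f(0.000000, -1.100000) = 2.370000
  k2 = f(0.055000, -0.969650) = 2.639779
  k3 = f(0.055000, -0.954812) = 2.668334
  k4 = f(0.110000, -0.806483) = 2.929585
  w ← -1.100000 + (0.11/6)·(k1 + 2k2 + 2k3 + k4) = -0.808210
x=0.110000, w=-0.808210:
  k1 = f(0.110000, -0.808210) = 2.926796
  k2 = f(0.165000, -0.647236) = 3.161085
  k3 = f(0.165000, -0.634350) = 3.177599
  k4 = f(0.220000, -0.458674) = 3.369618
  w ← -0.808210 + (0.11/6)·(k1 + 2k2 + 2k3 + k4) = -0.460357
w(0.22) ≈ -0.4604

-0.4604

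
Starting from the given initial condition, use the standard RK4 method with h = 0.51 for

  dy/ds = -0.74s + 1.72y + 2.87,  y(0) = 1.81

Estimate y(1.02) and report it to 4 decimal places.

RK4: k1 = f(s_n, y_n); k2 = f(s_n + h/2, y_n + (h/2)·k1); k3 = f(s_n + h/2, y_n + (h/2)·k2); k4 = f(s_n + h, y_n + h·k3); y_{n+1} = y_n + (h/6)·(k1 + 2k2 + 2k3 + k4).
s=0.000000, y=1.810000:
  k1 = f(0.000000, 1.810000) = 5.983200
  k2 = f(0.255000, 3.335716) = 8.418732
  k3 = f(0.255000, 3.956777) = 9.486956
  k4 = f(0.510000, 6.648347) = 13.927757
  y ← 1.810000 + (0.51/6)·(k1 + 2k2 + 2k3 + k4) = 6.546398
s=0.510000, y=6.546398:
  k1 = f(0.510000, 6.546398) = 13.752405
  k2 = f(0.765000, 10.053261) = 19.595510
  k3 = f(0.765000, 11.543253) = 22.158295
  k4 = f(1.020000, 17.847129) = 32.812262
  y ← 6.546398 + (0.51/6)·(k1 + 2k2 + 2k3 + k4) = 17.602542
y(1.02) ≈ 17.6025

17.6025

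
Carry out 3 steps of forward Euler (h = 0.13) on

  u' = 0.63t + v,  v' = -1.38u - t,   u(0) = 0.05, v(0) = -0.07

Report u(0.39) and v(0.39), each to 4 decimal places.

0.0492, -0.1444

Euler on (u,v): u_{n+1} = u_n + h·u', v_{n+1} = v_n + h·v'.
0.000000: (0.050000, -0.070000); f=(-0.070000, -0.069000) → (0.040900, -0.078970)
0.130000: (0.040900, -0.078970); f=(0.002930, -0.186442) → (0.041281, -0.103207)
0.260000: (0.041281, -0.103207); f=(0.060593, -0.316968) → (0.049158, -0.144413)
(u(0.39), v(0.39)) ≈ (0.0492, -0.1444)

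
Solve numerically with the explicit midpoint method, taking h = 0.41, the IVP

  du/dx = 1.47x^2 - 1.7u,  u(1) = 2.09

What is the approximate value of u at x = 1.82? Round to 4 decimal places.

Midpoint: k1 = f(x_n, u_n); k2 = f(x_n + h/2, u_n + (h/2)·k1); u_{n+1} = u_n + h·k2.
x=1.000000, u=2.090000:
  k1 = f(1.000000, 2.090000) = -2.083000
  k2 = f(1.205000, 1.662985) = -0.692598
  u ← 2.090000 + 0.41·(-0.692598) = 1.806035
x=1.410000, u=1.806035:
  k1 = f(1.410000, 1.806035) = -0.147752
  k2 = f(1.615000, 1.775746) = 0.815323
  u ← 1.806035 + 0.41·0.815323 = 2.140317
u(1.82) ≈ 2.1403

2.1403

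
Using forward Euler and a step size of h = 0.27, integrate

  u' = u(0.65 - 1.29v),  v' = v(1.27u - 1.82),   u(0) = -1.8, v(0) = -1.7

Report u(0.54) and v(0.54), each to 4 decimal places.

Euler on (u,v): u_{n+1} = u_n + h·u', v_{n+1} = v_n + h·v'.
0.000000: (-1.800000, -1.700000); f=(-5.117400, 6.980200) → (-3.181698, 0.184654)
0.270000: (-3.181698, 0.184654); f=(-1.310212, -1.082212) → (-3.535455, -0.107543)
(u(0.54), v(0.54)) ≈ (-3.5355, -0.1075)

-3.5355, -0.1075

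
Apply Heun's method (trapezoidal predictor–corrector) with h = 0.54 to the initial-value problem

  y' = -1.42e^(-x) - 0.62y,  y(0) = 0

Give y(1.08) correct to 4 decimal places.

Heun: k1 = f(x_n, y_n); k2 = f(x_n + h, y_n + h·k1); y_{n+1} = y_n + (h/2)·(k1 + k2).
x=0.000000, y=0.000000:
  k1 = f(0.000000, 0.000000) = -1.420000
  k2 = f(0.540000, -0.766800) = -0.352087
  y ← 0.000000 + (0.54/2)·(-1.420000 + (-0.352087)) = -0.478463
x=0.540000, y=-0.478463:
  k1 = f(0.540000, -0.478463) = -0.530855
  k2 = f(1.080000, -0.765125) = -0.007848
  y ← -0.478463 + (0.54/2)·(-0.530855 + (-0.007848)) = -0.623913
y(1.08) ≈ -0.6239

-0.6239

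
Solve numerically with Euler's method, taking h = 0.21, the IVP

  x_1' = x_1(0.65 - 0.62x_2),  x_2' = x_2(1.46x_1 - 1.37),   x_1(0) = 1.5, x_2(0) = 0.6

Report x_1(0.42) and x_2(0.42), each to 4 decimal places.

Euler on (x_1,x_2): x_1_{n+1} = x_1_n + h·x_1', x_2_{n+1} = x_2_n + h·x_2'.
0.000000: (1.500000, 0.600000); f=(0.417000, 0.492000) → (1.587570, 0.703320)
0.210000: (1.587570, 0.703320); f=(0.339647, 0.666643) → (1.658896, 0.843315)
(x_1(0.42), x_2(0.42)) ≈ (1.6589, 0.8433)

1.6589, 0.8433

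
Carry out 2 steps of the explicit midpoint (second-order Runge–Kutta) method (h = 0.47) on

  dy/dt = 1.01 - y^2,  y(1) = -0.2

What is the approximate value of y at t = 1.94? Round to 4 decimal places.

Midpoint: k1 = f(t_n, y_n); k2 = f(t_n + h/2, y_n + (h/2)·k1); y_{n+1} = y_n + h·k2.
t=1.000000, y=-0.200000:
  k1 = f(1.000000, -0.200000) = 0.970000
  k2 = f(1.235000, 0.027950) = 1.009219
  y ← -0.200000 + 0.47·1.009219 = 0.274333
t=1.470000, y=0.274333:
  k1 = f(1.470000, 0.274333) = 0.934741
  k2 = f(1.705000, 0.493997) = 0.765967
  y ← 0.274333 + 0.47·0.765967 = 0.634337
y(1.94) ≈ 0.6343

0.6343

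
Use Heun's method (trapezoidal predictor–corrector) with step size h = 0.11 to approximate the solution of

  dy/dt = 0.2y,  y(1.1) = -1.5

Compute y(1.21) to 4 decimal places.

Heun: k1 = f(t_n, y_n); k2 = f(t_n + h, y_n + h·k1); y_{n+1} = y_n + (h/2)·(k1 + k2).
t=1.100000, y=-1.500000:
  k1 = f(1.100000, -1.500000) = -0.300000
  k2 = f(1.210000, -1.533000) = -0.306600
  y ← -1.500000 + (0.11/2)·(-0.300000 + (-0.306600)) = -1.533363
y(1.21) ≈ -1.5334

-1.5334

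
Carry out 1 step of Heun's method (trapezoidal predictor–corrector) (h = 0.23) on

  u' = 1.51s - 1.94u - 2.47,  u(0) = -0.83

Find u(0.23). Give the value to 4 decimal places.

-0.9437

Heun: k1 = f(s_n, u_n); k2 = f(s_n + h, u_n + h·k1); u_{n+1} = u_n + (h/2)·(k1 + k2).
s=0.000000, u=-0.830000:
  k1 = f(0.000000, -0.830000) = -0.859800
  k2 = f(0.230000, -1.027754) = -0.128857
  u ← -0.830000 + (0.23/2)·(-0.859800 + (-0.128857)) = -0.943696
u(0.23) ≈ -0.9437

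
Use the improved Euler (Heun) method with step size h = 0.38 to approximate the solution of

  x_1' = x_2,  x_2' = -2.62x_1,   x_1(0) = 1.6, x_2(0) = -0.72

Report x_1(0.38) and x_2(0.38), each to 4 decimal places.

Heun on (x_1,x_2): k1 = f(t_n, state_n); k2 = f(t_n + h, state_n + h·k1); state_{n+1} = state_n + (h/2)·(k1 + k2).
0.000000: (1.600000, -0.720000)
  k1 = (-0.720000, -4.192000)
  predictor → (1.326400, -2.312960)
  k2 = (-2.312960, -3.475168)
  → (1.023738, -2.176762)
(x_1(0.38), x_2(0.38)) ≈ (1.0237, -2.1768)

1.0237, -2.1768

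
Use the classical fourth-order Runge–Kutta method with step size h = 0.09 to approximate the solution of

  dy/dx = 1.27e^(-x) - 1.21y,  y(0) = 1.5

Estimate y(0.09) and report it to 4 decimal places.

RK4: k1 = f(x_n, y_n); k2 = f(x_n + h/2, y_n + (h/2)·k1); k3 = f(x_n + h/2, y_n + (h/2)·k2); k4 = f(x_n + h, y_n + h·k3); y_{n+1} = y_n + (h/6)·(k1 + 2k2 + 2k3 + k4).
x=0.000000, y=1.500000:
  k1 = f(0.000000, 1.500000) = -0.545000
  k2 = f(0.045000, 1.475475) = -0.571208
  k3 = f(0.045000, 1.474296) = -0.569781
  k4 = f(0.090000, 1.448720) = -0.592258
  y ← 1.500000 + (0.09/6)·(k1 + 2k2 + 2k3 + k4) = 1.448711
y(0.09) ≈ 1.4487

1.4487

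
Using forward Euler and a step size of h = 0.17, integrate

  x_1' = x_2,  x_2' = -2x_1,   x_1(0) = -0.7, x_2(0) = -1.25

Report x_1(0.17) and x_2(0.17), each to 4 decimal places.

Euler on (x_1,x_2): x_1_{n+1} = x_1_n + h·x_1', x_2_{n+1} = x_2_n + h·x_2'.
0.000000: (-0.700000, -1.250000); f=(-1.250000, 1.400000) → (-0.912500, -1.012000)
(x_1(0.17), x_2(0.17)) ≈ (-0.9125, -1.0120)

-0.9125, -1.0120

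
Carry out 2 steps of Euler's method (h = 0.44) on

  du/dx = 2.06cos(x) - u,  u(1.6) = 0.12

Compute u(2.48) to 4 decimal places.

Euler: u_{n+1} = u_n + h·f(x_n, u_n).
x=1.600000, u=0.120000: f=-0.180151 → u ← 0.120000 + 0.44·(-0.180151) = 0.040734
x=2.040000, u=0.040734: f=-0.972216 → u ← 0.040734 + 0.44·(-0.972216) = -0.387042
u(2.48) ≈ -0.3870

-0.3870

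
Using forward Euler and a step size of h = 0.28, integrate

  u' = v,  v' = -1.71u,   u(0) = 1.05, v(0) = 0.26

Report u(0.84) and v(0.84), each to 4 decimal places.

0.8363, -1.2854

Euler on (u,v): u_{n+1} = u_n + h·u', v_{n+1} = v_n + h·v'.
0.000000: (1.050000, 0.260000); f=(0.260000, -1.795500) → (1.122800, -0.242740)
0.280000: (1.122800, -0.242740); f=(-0.242740, -1.919988) → (1.054833, -0.780337)
0.560000: (1.054833, -0.780337); f=(-0.780337, -1.803764) → (0.836339, -1.285391)
(u(0.84), v(0.84)) ≈ (0.8363, -1.2854)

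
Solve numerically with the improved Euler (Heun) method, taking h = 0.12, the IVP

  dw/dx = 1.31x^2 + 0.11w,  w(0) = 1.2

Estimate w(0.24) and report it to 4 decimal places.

1.2389

Heun: k1 = f(x_n, w_n); k2 = f(x_n + h, w_n + h·k1); w_{n+1} = w_n + (h/2)·(k1 + k2).
x=0.000000, w=1.200000:
  k1 = f(0.000000, 1.200000) = 0.132000
  k2 = f(0.120000, 1.215840) = 0.152606
  w ← 1.200000 + (0.12/2)·(0.132000 + 0.152606) = 1.217076
x=0.120000, w=1.217076:
  k1 = f(0.120000, 1.217076) = 0.152742
  k2 = f(0.240000, 1.235405) = 0.211351
  w ← 1.217076 + (0.12/2)·(0.152742 + 0.211351) = 1.238922
w(0.24) ≈ 1.2389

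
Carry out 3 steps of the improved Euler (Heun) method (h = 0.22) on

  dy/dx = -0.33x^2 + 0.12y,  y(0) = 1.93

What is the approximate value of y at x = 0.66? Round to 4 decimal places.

2.0551

Heun: k1 = f(x_n, y_n); k2 = f(x_n + h, y_n + h·k1); y_{n+1} = y_n + (h/2)·(k1 + k2).
x=0.000000, y=1.930000:
  k1 = f(0.000000, 1.930000) = 0.231600
  k2 = f(0.220000, 1.980952) = 0.221742
  y ← 1.930000 + (0.22/2)·(0.231600 + 0.221742) = 1.979868
x=0.220000, y=1.979868:
  k1 = f(0.220000, 1.979868) = 0.221612
  k2 = f(0.440000, 2.028622) = 0.179547
  y ← 1.979868 + (0.22/2)·(0.221612 + 0.179547) = 2.023995
x=0.440000, y=2.023995:
  k1 = f(0.440000, 2.023995) = 0.178991
  k2 = f(0.660000, 2.063373) = 0.103857
  y ← 2.023995 + (0.22/2)·(0.178991 + 0.103857) = 2.055108
y(0.66) ≈ 2.0551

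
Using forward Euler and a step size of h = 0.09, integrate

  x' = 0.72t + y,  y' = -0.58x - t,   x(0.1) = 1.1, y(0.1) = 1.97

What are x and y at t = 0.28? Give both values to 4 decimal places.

Euler on (x,y): x_{n+1} = x_n + h·x', y_{n+1} = y_n + h·y'.
0.100000: (1.100000, 1.970000); f=(2.042000, -0.738000) → (1.283780, 1.903580)
0.190000: (1.283780, 1.903580); f=(2.040380, -0.934592) → (1.467414, 1.819467)
(x(0.28), y(0.28)) ≈ (1.4674, 1.8195)

1.4674, 1.8195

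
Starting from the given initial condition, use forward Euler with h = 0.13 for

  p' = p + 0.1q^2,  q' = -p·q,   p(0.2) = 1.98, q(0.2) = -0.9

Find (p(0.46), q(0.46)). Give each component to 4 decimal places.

2.5460, -0.4730

Euler on (p,q): p_{n+1} = p_n + h·p', q_{n+1} = q_n + h·q'.
0.200000: (1.980000, -0.900000); f=(2.061000, 1.782000) → (2.247930, -0.668340)
0.330000: (2.247930, -0.668340); f=(2.292598, 1.502382) → (2.545968, -0.473030)
(p(0.46), q(0.46)) ≈ (2.5460, -0.4730)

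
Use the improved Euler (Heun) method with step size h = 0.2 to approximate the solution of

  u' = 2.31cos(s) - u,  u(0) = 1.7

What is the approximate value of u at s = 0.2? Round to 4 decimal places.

Heun: k1 = f(s_n, u_n); k2 = f(s_n + h, u_n + h·k1); u_{n+1} = u_n + (h/2)·(k1 + k2).
s=0.000000, u=1.700000:
  k1 = f(0.000000, 1.700000) = 0.610000
  k2 = f(0.200000, 1.822000) = 0.441954
  u ← 1.700000 + (0.2/2)·(0.610000 + 0.441954) = 1.805195
u(0.2) ≈ 1.8052

1.8052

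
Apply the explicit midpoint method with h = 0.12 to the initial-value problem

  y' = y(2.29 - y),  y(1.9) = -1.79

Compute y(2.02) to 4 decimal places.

-2.9981

Midpoint: k1 = f(s_n, y_n); k2 = f(s_n + h/2, y_n + (h/2)·k1); y_{n+1} = y_n + h·k2.
s=1.900000, y=-1.790000:
  k1 = f(1.900000, -1.790000) = -7.303200
  k2 = f(1.960000, -2.228192) = -10.067399
  y ← -1.790000 + 0.12·(-10.067399) = -2.998088
y(2.02) ≈ -2.9981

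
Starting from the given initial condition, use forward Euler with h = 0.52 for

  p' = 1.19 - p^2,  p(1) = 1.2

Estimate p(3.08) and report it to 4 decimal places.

Euler: p_{n+1} = p_n + h·f(t_n, p_n).
t=1.000000, p=1.200000: f=-0.250000 → p ← 1.200000 + 0.52·(-0.250000) = 1.070000
t=1.520000, p=1.070000: f=0.045100 → p ← 1.070000 + 0.52·0.045100 = 1.093452
t=2.040000, p=1.093452: f=-0.005637 → p ← 1.093452 + 0.52·(-0.005637) = 1.090521
t=2.560000, p=1.090521: f=0.000765 → p ← 1.090521 + 0.52·0.000765 = 1.090918
p(3.08) ≈ 1.0909

1.0909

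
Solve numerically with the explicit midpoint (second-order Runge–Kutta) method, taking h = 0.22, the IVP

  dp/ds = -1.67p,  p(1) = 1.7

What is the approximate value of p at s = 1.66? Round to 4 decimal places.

Midpoint: k1 = f(s_n, p_n); k2 = f(s_n + h/2, p_n + (h/2)·k1); p_{n+1} = p_n + h·k2.
s=1.000000, p=1.700000:
  k1 = f(1.000000, 1.700000) = -2.839000
  k2 = f(1.110000, 1.387710) = -2.317476
  p ← 1.700000 + 0.22·(-2.317476) = 1.190155
s=1.220000, p=1.190155:
  k1 = f(1.220000, 1.190155) = -1.987559
  k2 = f(1.330000, 0.971524) = -1.622445
  p ← 1.190155 + 0.22·(-1.622445) = 0.833217
s=1.440000, p=0.833217:
  k1 = f(1.440000, 0.833217) = -1.391473
  k2 = f(1.550000, 0.680155) = -1.135860
  p ← 0.833217 + 0.22·(-1.135860) = 0.583328
p(1.66) ≈ 0.5833

0.5833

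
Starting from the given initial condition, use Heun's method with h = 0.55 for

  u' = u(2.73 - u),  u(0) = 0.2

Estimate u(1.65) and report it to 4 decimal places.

2.1615

Heun: k1 = f(x_n, u_n); k2 = f(x_n + h, u_n + h·k1); u_{n+1} = u_n + (h/2)·(k1 + k2).
x=0.000000, u=0.200000:
  k1 = f(0.000000, 0.200000) = 0.506000
  k2 = f(0.550000, 0.478300) = 1.076988
  u ← 0.200000 + (0.55/2)·(0.506000 + 1.076988) = 0.635322
x=0.550000, u=0.635322:
  k1 = f(0.550000, 0.635322) = 1.330795
  k2 = f(1.100000, 1.367259) = 1.863220
  u ← 0.635322 + (0.55/2)·(1.330795 + 1.863220) = 1.513676
x=1.100000, u=1.513676:
  k1 = f(1.100000, 1.513676) = 1.841121
  k2 = f(1.650000, 2.526292) = 0.514626
  u ← 1.513676 + (0.55/2)·(1.841121 + 0.514626) = 2.161506
u(1.65) ≈ 2.1615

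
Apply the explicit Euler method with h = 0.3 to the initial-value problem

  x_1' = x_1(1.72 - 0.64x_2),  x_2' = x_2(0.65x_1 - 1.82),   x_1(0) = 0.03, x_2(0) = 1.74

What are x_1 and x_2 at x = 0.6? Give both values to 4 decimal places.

Euler on (x_1,x_2): x_1_{n+1} = x_1_n + h·x_1', x_2_{n+1} = x_2_n + h·x_2'.
0.000000: (0.030000, 1.740000); f=(0.018192, -3.132870) → (0.035458, 0.800139)
0.300000: (0.035458, 0.800139); f=(0.042830, -1.437812) → (0.048306, 0.368795)
(x_1(0.6), x_2(0.6)) ≈ (0.0483, 0.3688)

0.0483, 0.3688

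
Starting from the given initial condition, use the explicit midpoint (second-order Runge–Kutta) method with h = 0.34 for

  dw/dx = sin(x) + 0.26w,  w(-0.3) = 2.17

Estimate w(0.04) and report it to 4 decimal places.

2.3218

Midpoint: k1 = f(x_n, w_n); k2 = f(x_n + h/2, w_n + (h/2)·k1); w_{n+1} = w_n + h·k2.
x=-0.300000, w=2.170000:
  k1 = f(-0.300000, 2.170000) = 0.268680
  k2 = f(-0.130000, 2.215676) = 0.446442
  w ← 2.170000 + 0.34·0.446442 = 2.321790
w(0.04) ≈ 2.3218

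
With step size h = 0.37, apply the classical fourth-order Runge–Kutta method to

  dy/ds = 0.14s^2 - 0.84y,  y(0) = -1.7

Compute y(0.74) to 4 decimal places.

-0.8968

RK4: k1 = f(s_n, y_n); k2 = f(s_n + h/2, y_n + (h/2)·k1); k3 = f(s_n + h/2, y_n + (h/2)·k2); k4 = f(s_n + h, y_n + h·k3); y_{n+1} = y_n + (h/6)·(k1 + 2k2 + 2k3 + k4).
s=0.000000, y=-1.700000:
  k1 = f(0.000000, -1.700000) = 1.428000
  k2 = f(0.185000, -1.435820) = 1.210880
  k3 = f(0.185000, -1.475987) = 1.244621
  k4 = f(0.370000, -1.239490) = 1.060338
  y ← -1.700000 + (0.37/6)·(k1 + 2k2 + 2k3 + k4) = -1.243707
s=0.370000, y=-1.243707:
  k1 = f(0.370000, -1.243707) = 1.063880
  k2 = f(0.555000, -1.046890) = 0.922511
  k3 = f(0.555000, -1.073043) = 0.944480
  k4 = f(0.740000, -0.894250) = 0.827834
  y ← -1.243707 + (0.37/6)·(k1 + 2k2 + 2k3 + k4) = -0.896790
y(0.74) ≈ -0.8968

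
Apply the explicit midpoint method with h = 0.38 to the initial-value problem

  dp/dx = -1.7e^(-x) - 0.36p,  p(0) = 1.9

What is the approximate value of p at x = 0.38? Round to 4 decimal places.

Midpoint: k1 = f(x_n, p_n); k2 = f(x_n + h/2, p_n + (h/2)·k1); p_{n+1} = p_n + h·k2.
x=0.000000, p=1.900000:
  k1 = f(0.000000, 1.900000) = -2.384000
  k2 = f(0.190000, 1.447040) = -1.926765
  p ← 1.900000 + 0.38·(-1.926765) = 1.167829
p(0.38) ≈ 1.1678

1.1678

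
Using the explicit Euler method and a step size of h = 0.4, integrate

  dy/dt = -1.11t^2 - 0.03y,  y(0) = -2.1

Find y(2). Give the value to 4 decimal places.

Euler: y_{n+1} = y_n + h·f(t_n, y_n).
t=0.000000, y=-2.100000: f=0.063000 → y ← -2.100000 + 0.4·0.063000 = -2.074800
t=0.400000, y=-2.074800: f=-0.115356 → y ← -2.074800 + 0.4·(-0.115356) = -2.120942
t=0.800000, y=-2.120942: f=-0.646772 → y ← -2.120942 + 0.4·(-0.646772) = -2.379651
t=1.200000, y=-2.379651: f=-1.527010 → y ← -2.379651 + 0.4·(-1.527010) = -2.990455
t=1.600000, y=-2.990455: f=-2.751886 → y ← -2.990455 + 0.4·(-2.751886) = -4.091210
y(2) ≈ -4.0912

-4.0912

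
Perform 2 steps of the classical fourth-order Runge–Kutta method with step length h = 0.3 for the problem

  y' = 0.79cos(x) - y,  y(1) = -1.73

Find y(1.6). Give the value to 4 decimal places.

RK4: k1 = f(x_n, y_n); k2 = f(x_n + h/2, y_n + (h/2)·k1); k3 = f(x_n + h/2, y_n + (h/2)·k2); k4 = f(x_n + h, y_n + h·k3); y_{n+1} = y_n + (h/6)·(k1 + 2k2 + 2k3 + k4).
x=1.000000, y=-1.730000:
  k1 = f(1.000000, -1.730000) = 2.156839
  k2 = f(1.150000, -1.406474) = 1.729179
  k3 = f(1.150000, -1.470623) = 1.793328
  k4 = f(1.300000, -1.192002) = 1.403326
  y ← -1.730000 + (0.3/6)·(k1 + 2k2 + 2k3 + k4) = -1.199741
x=1.300000, y=-1.199741:
  k1 = f(1.300000, -1.199741) = 1.411065
  k2 = f(1.450000, -0.988081) = 1.083278
  k3 = f(1.450000, -1.037249) = 1.132446
  k4 = f(1.600000, -0.860007) = 0.836939
  y ← -1.199741 + (0.3/6)·(k1 + 2k2 + 2k3 + k4) = -0.865768
y(1.6) ≈ -0.8658

-0.8658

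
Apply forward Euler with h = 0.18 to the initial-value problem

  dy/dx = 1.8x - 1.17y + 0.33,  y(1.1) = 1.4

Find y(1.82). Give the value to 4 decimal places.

2.0547

Euler: y_{n+1} = y_n + h·f(x_n, y_n).
x=1.100000, y=1.400000: f=0.672000 → y ← 1.400000 + 0.18·0.672000 = 1.520960
x=1.280000, y=1.520960: f=0.854477 → y ← 1.520960 + 0.18·0.854477 = 1.674766
x=1.460000, y=1.674766: f=0.998524 → y ← 1.674766 + 0.18·0.998524 = 1.854500
x=1.640000, y=1.854500: f=1.112235 → y ← 1.854500 + 0.18·1.112235 = 2.054702
y(1.82) ≈ 2.0547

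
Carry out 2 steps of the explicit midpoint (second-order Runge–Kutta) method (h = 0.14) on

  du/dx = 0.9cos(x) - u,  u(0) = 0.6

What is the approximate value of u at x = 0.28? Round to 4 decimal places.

Midpoint: k1 = f(x_n, u_n); k2 = f(x_n + h/2, u_n + (h/2)·k1); u_{n+1} = u_n + h·k2.
x=0.000000, u=0.600000:
  k1 = f(0.000000, 0.600000) = 0.300000
  k2 = f(0.070000, 0.621000) = 0.276796
  u ← 0.600000 + 0.14·0.276796 = 0.638751
x=0.140000, u=0.638751:
  k1 = f(0.140000, 0.638751) = 0.252443
  k2 = f(0.210000, 0.656422) = 0.223805
  u ← 0.638751 + 0.14·0.223805 = 0.670084
u(0.28) ≈ 0.6701

0.6701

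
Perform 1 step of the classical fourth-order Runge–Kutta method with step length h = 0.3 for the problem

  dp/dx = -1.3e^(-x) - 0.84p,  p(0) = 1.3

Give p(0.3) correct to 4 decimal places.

RK4: k1 = f(x_n, p_n); k2 = f(x_n + h/2, p_n + (h/2)·k1); k3 = f(x_n + h/2, p_n + (h/2)·k2); k4 = f(x_n + h, p_n + h·k3); p_{n+1} = p_n + (h/6)·(k1 + 2k2 + 2k3 + k4).
x=0.000000, p=1.300000:
  k1 = f(0.000000, 1.300000) = -2.392000
  k2 = f(0.150000, 0.941200) = -1.909528
  k3 = f(0.150000, 1.013571) = -1.970320
  k4 = f(0.300000, 0.708904) = -1.558543
  p ← 1.300000 + (0.3/6)·(k1 + 2k2 + 2k3 + k4) = 0.714488
p(0.3) ≈ 0.7145

0.7145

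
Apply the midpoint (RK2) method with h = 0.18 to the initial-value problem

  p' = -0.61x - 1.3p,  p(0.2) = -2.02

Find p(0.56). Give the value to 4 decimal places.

-1.3414

Midpoint: k1 = f(x_n, p_n); k2 = f(x_n + h/2, p_n + (h/2)·k1); p_{n+1} = p_n + h·k2.
x=0.200000, p=-2.020000:
  k1 = f(0.200000, -2.020000) = 2.504000
  k2 = f(0.290000, -1.794640) = 2.156132
  p ← -2.020000 + 0.18·2.156132 = -1.631896
x=0.380000, p=-1.631896:
  k1 = f(0.380000, -1.631896) = 1.889665
  k2 = f(0.470000, -1.461826) = 1.613674
  p ← -1.631896 + 0.18·1.613674 = -1.341435
p(0.56) ≈ -1.3414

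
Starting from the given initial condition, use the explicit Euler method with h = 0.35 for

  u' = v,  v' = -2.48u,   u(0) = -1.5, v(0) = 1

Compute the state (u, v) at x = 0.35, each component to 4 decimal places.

-1.1500, 2.3020

Euler on (u,v): u_{n+1} = u_n + h·u', v_{n+1} = v_n + h·v'.
0.000000: (-1.500000, 1.000000); f=(1.000000, 3.720000) → (-1.150000, 2.302000)
(u(0.35), v(0.35)) ≈ (-1.1500, 2.3020)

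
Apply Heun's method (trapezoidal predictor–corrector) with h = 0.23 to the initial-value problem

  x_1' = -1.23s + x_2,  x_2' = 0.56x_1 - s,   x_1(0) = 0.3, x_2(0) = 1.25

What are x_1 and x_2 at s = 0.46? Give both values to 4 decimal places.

0.7586, 1.2882

Heun on (x_1,x_2): k1 = f(s_n, state_n); k2 = f(s_n + h, state_n + h·k1); state_{n+1} = state_n + (h/2)·(k1 + k2).
0.000000: (0.300000, 1.250000)
  k1 = (1.250000, 0.168000)
  predictor → (0.587500, 1.288640)
  k2 = (1.005740, 0.099000)
  → (0.559410, 1.280705)
0.230000: (0.559410, 1.280705)
  k1 = (0.997805, 0.083270)
  predictor → (0.788905, 1.299857)
  k2 = (0.734057, -0.018213)
  → (0.758574, 1.288187)
(x_1(0.46), x_2(0.46)) ≈ (0.7586, 1.2882)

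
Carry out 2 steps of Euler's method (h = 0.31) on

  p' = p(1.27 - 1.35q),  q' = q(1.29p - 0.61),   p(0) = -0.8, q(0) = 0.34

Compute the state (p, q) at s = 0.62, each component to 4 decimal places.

Euler on (p,q): p_{n+1} = p_n + h·p', q_{n+1} = q_n + h·q'.
0.000000: (-0.800000, 0.340000); f=(-0.648800, -0.558280) → (-1.001128, 0.166933)
0.310000: (-1.001128, 0.166933); f=(-1.045819, -0.317416) → (-1.325332, 0.068534)
(p(0.62), q(0.62)) ≈ (-1.3253, 0.0685)

-1.3253, 0.0685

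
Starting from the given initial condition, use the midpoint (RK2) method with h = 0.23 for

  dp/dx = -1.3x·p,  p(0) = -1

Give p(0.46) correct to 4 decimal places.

Midpoint: k1 = f(x_n, p_n); k2 = f(x_n + h/2, p_n + (h/2)·k1); p_{n+1} = p_n + h·k2.
x=0.000000, p=-1.000000:
  k1 = f(0.000000, -1.000000) = 0.000000
  k2 = f(0.115000, -1.000000) = 0.149500
  p ← -1.000000 + 0.23·0.149500 = -0.965615
x=0.230000, p=-0.965615:
  k1 = f(0.230000, -0.965615) = 0.288719
  k2 = f(0.345000, -0.932412) = 0.418187
  p ← -0.965615 + 0.23·0.418187 = -0.869432
p(0.46) ≈ -0.8694

-0.8694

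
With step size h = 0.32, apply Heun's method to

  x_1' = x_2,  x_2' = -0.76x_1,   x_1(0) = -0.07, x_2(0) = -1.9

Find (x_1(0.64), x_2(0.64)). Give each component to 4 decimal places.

-1.2279, -1.5744

Heun on (x_1,x_2): k1 = f(s_n, state_n); k2 = f(s_n + h, state_n + h·k1); state_{n+1} = state_n + (h/2)·(k1 + k2).
0.000000: (-0.070000, -1.900000)
  k1 = (-1.900000, 0.053200)
  predictor → (-0.678000, -1.882976)
  k2 = (-1.882976, 0.515280)
  → (-0.675276, -1.809043)
0.320000: (-0.675276, -1.809043)
  k1 = (-1.809043, 0.513210)
  predictor → (-1.254170, -1.644816)
  k2 = (-1.644816, 0.953169)
  → (-1.227894, -1.574423)
(x_1(0.64), x_2(0.64)) ≈ (-1.2279, -1.5744)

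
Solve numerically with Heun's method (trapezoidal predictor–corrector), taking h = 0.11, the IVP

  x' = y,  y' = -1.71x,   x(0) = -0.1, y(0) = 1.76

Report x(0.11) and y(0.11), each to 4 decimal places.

Heun on (x,y): k1 = f(t_n, state_n); k2 = f(t_n + h, state_n + h·k1); state_{n+1} = state_n + (h/2)·(k1 + k2).
0.000000: (-0.100000, 1.760000)
  k1 = (1.760000, 0.171000)
  predictor → (0.093600, 1.778810)
  k2 = (1.778810, -0.160056)
  → (0.094635, 1.760602)
(x(0.11), y(0.11)) ≈ (0.0946, 1.7606)

0.0946, 1.7606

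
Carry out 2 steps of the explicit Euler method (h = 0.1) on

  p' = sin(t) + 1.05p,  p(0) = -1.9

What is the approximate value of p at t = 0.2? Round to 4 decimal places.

-2.3100

Euler: p_{n+1} = p_n + h·f(t_n, p_n).
t=0.000000, p=-1.900000: f=-1.995000 → p ← -1.900000 + 0.1·(-1.995000) = -2.099500
t=0.100000, p=-2.099500: f=-2.104642 → p ← -2.099500 + 0.1·(-2.104642) = -2.309964
p(0.2) ≈ -2.3100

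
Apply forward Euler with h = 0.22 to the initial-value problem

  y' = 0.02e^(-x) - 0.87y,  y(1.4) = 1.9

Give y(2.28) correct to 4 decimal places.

Euler: y_{n+1} = y_n + h·f(x_n, y_n).
x=1.400000, y=1.900000: f=-1.648068 → y ← 1.900000 + 0.22·(-1.648068) = 1.537425
x=1.620000, y=1.537425: f=-1.333602 → y ← 1.537425 + 0.22·(-1.333602) = 1.244033
x=1.840000, y=1.244033: f=-1.079132 → y ← 1.244033 + 0.22·(-1.079132) = 1.006624
x=2.060000, y=1.006624: f=-0.873213 → y ← 1.006624 + 0.22·(-0.873213) = 0.814517
y(2.28) ≈ 0.8145

0.8145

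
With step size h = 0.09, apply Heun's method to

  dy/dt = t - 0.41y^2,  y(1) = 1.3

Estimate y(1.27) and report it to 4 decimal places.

1.4051

Heun: k1 = f(t_n, y_n); k2 = f(t_n + h, y_n + h·k1); y_{n+1} = y_n + (h/2)·(k1 + k2).
t=1.000000, y=1.300000:
  k1 = f(1.000000, 1.300000) = 0.307100
  k2 = f(1.090000, 1.327639) = 0.367324
  y ← 1.300000 + (0.09/2)·(0.307100 + 0.367324) = 1.330349
t=1.090000, y=1.330349:
  k1 = f(1.090000, 1.330349) = 0.364370
  k2 = f(1.180000, 1.363142) = 0.418156
  y ← 1.330349 + (0.09/2)·(0.364370 + 0.418156) = 1.365563
t=1.180000, y=1.365563:
  k1 = f(1.180000, 1.365563) = 0.415448
  k2 = f(1.270000, 1.402953) = 0.463006
  y ← 1.365563 + (0.09/2)·(0.415448 + 0.463006) = 1.405093
y(1.27) ≈ 1.4051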